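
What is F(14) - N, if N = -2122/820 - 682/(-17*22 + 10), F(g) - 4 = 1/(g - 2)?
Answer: 1073971/223860 ≈ 4.7975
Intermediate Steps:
F(g) = 4 + 1/(-2 + g) (F(g) = 4 + 1/(g - 2) = 4 + 1/(-2 + g))
N = -13323/18655 (N = -2122*1/820 - 682/(-374 + 10) = -1061/410 - 682/(-364) = -1061/410 - 682*(-1/364) = -1061/410 + 341/182 = -13323/18655 ≈ -0.71418)
F(14) - N = (-7 + 4*14)/(-2 + 14) - 1*(-13323/18655) = (-7 + 56)/12 + 13323/18655 = (1/12)*49 + 13323/18655 = 49/12 + 13323/18655 = 1073971/223860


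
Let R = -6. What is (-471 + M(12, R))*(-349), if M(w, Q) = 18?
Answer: 158097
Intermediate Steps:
(-471 + M(12, R))*(-349) = (-471 + 18)*(-349) = -453*(-349) = 158097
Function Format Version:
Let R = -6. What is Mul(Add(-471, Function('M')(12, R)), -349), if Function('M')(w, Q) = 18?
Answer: 158097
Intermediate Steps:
Mul(Add(-471, Function('M')(12, R)), -349) = Mul(Add(-471, 18), -349) = Mul(-453, -349) = 158097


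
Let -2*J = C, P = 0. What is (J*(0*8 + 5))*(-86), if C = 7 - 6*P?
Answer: 1505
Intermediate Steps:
C = 7 (C = 7 - 6*0 = 7 + 0 = 7)
J = -7/2 (J = -1/2*7 = -7/2 ≈ -3.5000)
(J*(0*8 + 5))*(-86) = -7*(0*8 + 5)/2*(-86) = -7*(0 + 5)/2*(-86) = -7/2*5*(-86) = -35/2*(-86) = 1505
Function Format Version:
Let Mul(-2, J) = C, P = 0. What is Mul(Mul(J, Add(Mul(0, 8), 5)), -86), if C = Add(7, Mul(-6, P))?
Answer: 1505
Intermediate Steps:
C = 7 (C = Add(7, Mul(-6, 0)) = Add(7, 0) = 7)
J = Rational(-7, 2) (J = Mul(Rational(-1, 2), 7) = Rational(-7, 2) ≈ -3.5000)
Mul(Mul(J, Add(Mul(0, 8), 5)), -86) = Mul(Mul(Rational(-7, 2), Add(Mul(0, 8), 5)), -86) = Mul(Mul(Rational(-7, 2), Add(0, 5)), -86) = Mul(Mul(Rational(-7, 2), 5), -86) = Mul(Rational(-35, 2), -86) = 1505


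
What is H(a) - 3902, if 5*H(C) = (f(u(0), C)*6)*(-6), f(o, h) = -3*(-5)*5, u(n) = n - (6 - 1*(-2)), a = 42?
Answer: -4442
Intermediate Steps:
u(n) = -8 + n (u(n) = n - (6 + 2) = n - 1*8 = n - 8 = -8 + n)
f(o, h) = 75 (f(o, h) = 15*5 = 75)
H(C) = -540 (H(C) = ((75*6)*(-6))/5 = (450*(-6))/5 = (⅕)*(-2700) = -540)
H(a) - 3902 = -540 - 3902 = -4442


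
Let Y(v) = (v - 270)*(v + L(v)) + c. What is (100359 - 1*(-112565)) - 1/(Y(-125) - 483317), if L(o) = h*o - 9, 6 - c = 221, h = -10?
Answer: 196816725249/924352 ≈ 2.1292e+5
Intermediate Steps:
c = -215 (c = 6 - 1*221 = 6 - 221 = -215)
L(o) = -9 - 10*o (L(o) = -10*o - 9 = -9 - 10*o)
Y(v) = -215 + (-270 + v)*(-9 - 9*v) (Y(v) = (v - 270)*(v + (-9 - 10*v)) - 215 = (-270 + v)*(-9 - 9*v) - 215 = -215 + (-270 + v)*(-9 - 9*v))
(100359 - 1*(-112565)) - 1/(Y(-125) - 483317) = (100359 - 1*(-112565)) - 1/((2215 - 9*(-125)**2 + 2421*(-125)) - 483317) = (100359 + 112565) - 1/((2215 - 9*15625 - 302625) - 483317) = 212924 - 1/((2215 - 140625 - 302625) - 483317) = 212924 - 1/(-441035 - 483317) = 212924 - 1/(-924352) = 212924 - 1*(-1/924352) = 212924 + 1/924352 = 196816725249/924352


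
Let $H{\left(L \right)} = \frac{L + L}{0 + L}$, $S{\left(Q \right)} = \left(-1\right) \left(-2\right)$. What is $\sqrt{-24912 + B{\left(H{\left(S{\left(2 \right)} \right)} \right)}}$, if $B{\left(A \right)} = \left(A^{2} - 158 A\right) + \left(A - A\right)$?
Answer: $2 i \sqrt{6306} \approx 158.82 i$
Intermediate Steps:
$S{\left(Q \right)} = 2$
$H{\left(L \right)} = 2$ ($H{\left(L \right)} = \frac{2 L}{L} = 2$)
$B{\left(A \right)} = A^{2} - 158 A$ ($B{\left(A \right)} = \left(A^{2} - 158 A\right) + 0 = A^{2} - 158 A$)
$\sqrt{-24912 + B{\left(H{\left(S{\left(2 \right)} \right)} \right)}} = \sqrt{-24912 + 2 \left(-158 + 2\right)} = \sqrt{-24912 + 2 \left(-156\right)} = \sqrt{-24912 - 312} = \sqrt{-25224} = 2 i \sqrt{6306}$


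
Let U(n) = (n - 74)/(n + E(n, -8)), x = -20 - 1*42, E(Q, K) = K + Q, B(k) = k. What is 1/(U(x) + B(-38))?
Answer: -33/1220 ≈ -0.027049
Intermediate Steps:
x = -62 (x = -20 - 42 = -62)
U(n) = (-74 + n)/(-8 + 2*n) (U(n) = (n - 74)/(n + (-8 + n)) = (-74 + n)/(-8 + 2*n))
1/(U(x) + B(-38)) = 1/((-74 - 62)/(2*(-4 - 62)) - 38) = 1/((½)*(-136)/(-66) - 38) = 1/((½)*(-1/66)*(-136) - 38) = 1/(34/33 - 38) = 1/(-1220/33) = -33/1220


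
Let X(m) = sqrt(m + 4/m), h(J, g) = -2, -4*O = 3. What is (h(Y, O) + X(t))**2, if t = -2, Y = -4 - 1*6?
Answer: -8*I ≈ -8.0*I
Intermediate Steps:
O = -3/4 (O = -1/4*3 = -3/4 ≈ -0.75000)
Y = -10 (Y = -4 - 6 = -10)
(h(Y, O) + X(t))**2 = (-2 + sqrt(-2 + 4/(-2)))**2 = (-2 + sqrt(-2 + 4*(-1/2)))**2 = (-2 + sqrt(-2 - 2))**2 = (-2 + sqrt(-4))**2 = (-2 + 2*I)**2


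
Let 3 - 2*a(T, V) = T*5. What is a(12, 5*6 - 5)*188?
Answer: -5358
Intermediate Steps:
a(T, V) = 3/2 - 5*T/2 (a(T, V) = 3/2 - T*5/2 = 3/2 - 5*T/2)
a(12, 5*6 - 5)*188 = (3/2 - 5/2*12)*188 = (3/2 - 30)*188 = -57/2*188 = -5358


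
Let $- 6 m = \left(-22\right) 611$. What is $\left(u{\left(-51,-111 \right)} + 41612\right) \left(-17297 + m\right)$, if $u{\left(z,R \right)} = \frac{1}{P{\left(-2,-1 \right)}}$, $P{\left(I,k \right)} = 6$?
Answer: $- \frac{5638864705}{9} \approx -6.2654 \cdot 10^{8}$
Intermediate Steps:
$m = \frac{6721}{3}$ ($m = - \frac{\left(-22\right) 611}{6} = \left(- \frac{1}{6}\right) \left(-13442\right) = \frac{6721}{3} \approx 2240.3$)
$u{\left(z,R \right)} = \frac{1}{6}$
$\left(u{\left(-51,-111 \right)} + 41612\right) \left(-17297 + m\right) = \left(\frac{1}{6} + 41612\right) \left(-17297 + \frac{6721}{3}\right) = \frac{249673}{6} \left(- \frac{45170}{3}\right) = - \frac{5638864705}{9}$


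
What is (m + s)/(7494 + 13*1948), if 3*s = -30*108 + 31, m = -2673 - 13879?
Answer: -52865/98454 ≈ -0.53695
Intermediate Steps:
m = -16552
s = -3209/3 (s = (-30*108 + 31)/3 = (-3240 + 31)/3 = (⅓)*(-3209) = -3209/3 ≈ -1069.7)
(m + s)/(7494 + 13*1948) = (-16552 - 3209/3)/(7494 + 13*1948) = -52865/(3*(7494 + 25324)) = -52865/3/32818 = -52865/3*1/32818 = -52865/98454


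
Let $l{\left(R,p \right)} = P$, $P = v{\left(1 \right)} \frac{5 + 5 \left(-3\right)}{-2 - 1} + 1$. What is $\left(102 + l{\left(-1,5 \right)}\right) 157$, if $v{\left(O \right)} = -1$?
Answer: $\frac{46943}{3} \approx 15648.0$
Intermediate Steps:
$P = - \frac{7}{3}$ ($P = - \frac{5 + 5 \left(-3\right)}{-2 - 1} + 1 = - \frac{5 - 15}{-3} + 1 = - \frac{\left(-10\right) \left(-1\right)}{3} + 1 = \left(-1\right) \frac{10}{3} + 1 = - \frac{10}{3} + 1 = - \frac{7}{3} \approx -2.3333$)
$l{\left(R,p \right)} = - \frac{7}{3}$
$\left(102 + l{\left(-1,5 \right)}\right) 157 = \left(102 - \frac{7}{3}\right) 157 = \frac{299}{3} \cdot 157 = \frac{46943}{3}$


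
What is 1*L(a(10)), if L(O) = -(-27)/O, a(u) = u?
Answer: 27/10 ≈ 2.7000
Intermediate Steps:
L(O) = 27/O
1*L(a(10)) = 1*(27/10) = 27/10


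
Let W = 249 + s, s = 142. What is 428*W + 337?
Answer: 167685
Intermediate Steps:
W = 391 (W = 249 + 142 = 391)
428*W + 337 = 428*391 + 337 = 167348 + 337 = 167685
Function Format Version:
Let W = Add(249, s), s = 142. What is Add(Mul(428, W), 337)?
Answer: 167685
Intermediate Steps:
W = 391 (W = Add(249, 142) = 391)
Add(Mul(428, W), 337) = Add(Mul(428, 391), 337) = Add(167348, 337) = 167685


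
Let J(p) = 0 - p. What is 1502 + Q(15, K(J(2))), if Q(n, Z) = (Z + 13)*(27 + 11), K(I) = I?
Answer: 1920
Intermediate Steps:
J(p) = -p
Q(n, Z) = 494 + 38*Z (Q(n, Z) = (13 + Z)*38 = 494 + 38*Z)
1502 + Q(15, K(J(2))) = 1502 + (494 + 38*(-1*2)) = 1502 + (494 + 38*(-2)) = 1502 + (494 - 76) = 1502 + 418 = 1920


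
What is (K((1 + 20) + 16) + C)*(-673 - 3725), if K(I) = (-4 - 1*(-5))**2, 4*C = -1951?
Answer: 4281453/2 ≈ 2.1407e+6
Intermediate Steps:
C = -1951/4 (C = (1/4)*(-1951) = -1951/4 ≈ -487.75)
K(I) = 1 (K(I) = (-4 + 5)**2 = 1**2 = 1)
(K((1 + 20) + 16) + C)*(-673 - 3725) = (1 - 1951/4)*(-673 - 3725) = -1947/4*(-4398) = 4281453/2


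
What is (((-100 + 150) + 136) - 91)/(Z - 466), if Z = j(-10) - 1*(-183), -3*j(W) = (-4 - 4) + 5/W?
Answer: -570/1681 ≈ -0.33908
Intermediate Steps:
j(W) = 8/3 - 5/(3*W) (j(W) = -((-4 - 4) + 5/W)/3 = -(-8 + 5/W)/3 = 8/3 - 5/(3*W))
Z = 1115/6 (Z = (⅓)*(-5 + 8*(-10))/(-10) - 1*(-183) = (⅓)*(-⅒)*(-5 - 80) + 183 = (⅓)*(-⅒)*(-85) + 183 = 17/6 + 183 = 1115/6 ≈ 185.83)
(((-100 + 150) + 136) - 91)/(Z - 466) = (((-100 + 150) + 136) - 91)/(1115/6 - 466) = ((50 + 136) - 91)/(-1681/6) = (186 - 91)*(-6/1681) = 95*(-6/1681) = -570/1681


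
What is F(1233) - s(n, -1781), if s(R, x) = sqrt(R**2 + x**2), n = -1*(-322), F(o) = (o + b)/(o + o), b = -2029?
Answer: -398/1233 - sqrt(3275645) ≈ -1810.2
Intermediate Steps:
F(o) = (-2029 + o)/(2*o) (F(o) = (o - 2029)/(o + o) = (-2029 + o)/((2*o)) = (-2029 + o)*(1/(2*o)) = (-2029 + o)/(2*o))
n = 322
F(1233) - s(n, -1781) = (1/2)*(-2029 + 1233)/1233 - sqrt(322**2 + (-1781)**2) = (1/2)*(1/1233)*(-796) - sqrt(103684 + 3171961) = -398/1233 - sqrt(3275645)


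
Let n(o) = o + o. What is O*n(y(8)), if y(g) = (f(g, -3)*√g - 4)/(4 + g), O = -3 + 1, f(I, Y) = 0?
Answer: 4/3 ≈ 1.3333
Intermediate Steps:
O = -2
y(g) = -4/(4 + g) (y(g) = (0*√g - 4)/(4 + g) = (0 - 4)/(4 + g) = -4/(4 + g))
n(o) = 2*o
O*n(y(8)) = -4*(-4/(4 + 8)) = -4*(-4/12) = -4*(-4*1/12) = -4*(-1)/3 = -2*(-⅔) = 4/3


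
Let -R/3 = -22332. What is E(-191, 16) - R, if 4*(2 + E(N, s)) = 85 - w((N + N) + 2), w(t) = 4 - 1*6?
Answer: -267905/4 ≈ -66976.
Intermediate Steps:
R = 66996 (R = -3*(-22332) = 66996)
w(t) = -2 (w(t) = 4 - 6 = -2)
E(N, s) = 79/4 (E(N, s) = -2 + (85 - 1*(-2))/4 = -2 + (85 + 2)/4 = -2 + (¼)*87 = -2 + 87/4 = 79/4)
E(-191, 16) - R = 79/4 - 1*66996 = 79/4 - 66996 = -267905/4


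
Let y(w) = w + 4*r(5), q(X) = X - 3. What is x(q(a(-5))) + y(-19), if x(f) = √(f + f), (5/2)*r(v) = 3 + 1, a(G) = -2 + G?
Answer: -63/5 + 2*I*√5 ≈ -12.6 + 4.4721*I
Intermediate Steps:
r(v) = 8/5 (r(v) = 2*(3 + 1)/5 = (⅖)*4 = 8/5)
q(X) = -3 + X
y(w) = 32/5 + w (y(w) = w + 4*(8/5) = w + 32/5 = 32/5 + w)
x(f) = √2*√f (x(f) = √(2*f) = √2*√f)
x(q(a(-5))) + y(-19) = √2*√(-3 + (-2 - 5)) + (32/5 - 19) = √2*√(-3 - 7) - 63/5 = √2*√(-10) - 63/5 = √2*(I*√10) - 63/5 = 2*I*√5 - 63/5 = -63/5 + 2*I*√5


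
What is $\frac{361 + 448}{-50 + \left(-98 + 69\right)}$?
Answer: $- \frac{809}{79} \approx -10.241$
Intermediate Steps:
$\frac{361 + 448}{-50 + \left(-98 + 69\right)} = \frac{809}{-50 - 29} = \frac{809}{-79} = 809 \left(- \frac{1}{79}\right) = - \frac{809}{79}$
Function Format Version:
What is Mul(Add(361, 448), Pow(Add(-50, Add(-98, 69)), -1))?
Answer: Rational(-809, 79) ≈ -10.241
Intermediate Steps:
Mul(Add(361, 448), Pow(Add(-50, Add(-98, 69)), -1)) = Mul(809, Pow(Add(-50, -29), -1)) = Mul(809, Pow(-79, -1)) = Mul(809, Rational(-1, 79)) = Rational(-809, 79)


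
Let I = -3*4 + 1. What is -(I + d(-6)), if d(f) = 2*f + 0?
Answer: 23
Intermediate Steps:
d(f) = 2*f
I = -11 (I = -12 + 1 = -11)
-(I + d(-6)) = -(-11 + 2*(-6)) = -(-11 - 12) = -1*(-23) = 23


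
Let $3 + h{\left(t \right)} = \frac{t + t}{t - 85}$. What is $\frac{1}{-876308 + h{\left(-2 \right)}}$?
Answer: $- \frac{87}{76239053} \approx -1.1411 \cdot 10^{-6}$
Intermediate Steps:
$h{\left(t \right)} = -3 + \frac{2 t}{-85 + t}$ ($h{\left(t \right)} = -3 + \frac{t + t}{t - 85} = -3 + \frac{2 t}{-85 + t}$)
$\frac{1}{-876308 + h{\left(-2 \right)}} = \frac{1}{-876308 + \frac{255 - -2}{-85 - 2}} = \frac{1}{-876308 + \frac{255 + 2}{-87}} = \frac{1}{-876308 - \frac{257}{87}} = \frac{1}{- \frac{76239053}{87}} = - \frac{87}{76239053}$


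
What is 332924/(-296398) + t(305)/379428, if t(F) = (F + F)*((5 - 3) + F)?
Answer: -17703558503/28115425086 ≈ -0.62967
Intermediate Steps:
t(F) = 2*F*(2 + F) (t(F) = (2*F)*(2 + F) = 2*F*(2 + F))
332924/(-296398) + t(305)/379428 = 332924/(-296398) + (2*305*(2 + 305))/379428 = 332924*(-1/296398) + (2*305*307)*(1/379428) = -166462/148199 + 187270*(1/379428) = -166462/148199 + 93635/189714 = -17703558503/28115425086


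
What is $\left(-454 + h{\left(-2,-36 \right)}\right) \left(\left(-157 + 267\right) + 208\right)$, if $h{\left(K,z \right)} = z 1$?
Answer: $-155820$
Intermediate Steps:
$h{\left(K,z \right)} = z$
$\left(-454 + h{\left(-2,-36 \right)}\right) \left(\left(-157 + 267\right) + 208\right) = \left(-454 - 36\right) \left(\left(-157 + 267\right) + 208\right) = - 490 \left(110 + 208\right) = \left(-490\right) 318 = -155820$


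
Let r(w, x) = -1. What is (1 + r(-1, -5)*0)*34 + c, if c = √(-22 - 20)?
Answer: 34 + I*√42 ≈ 34.0 + 6.4807*I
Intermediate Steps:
c = I*√42 (c = √(-42) = I*√42 ≈ 6.4807*I)
(1 + r(-1, -5)*0)*34 + c = (1 - 1*0)*34 + I*√42 = (1 + 0)*34 + I*√42 = 1*34 + I*√42 = 34 + I*√42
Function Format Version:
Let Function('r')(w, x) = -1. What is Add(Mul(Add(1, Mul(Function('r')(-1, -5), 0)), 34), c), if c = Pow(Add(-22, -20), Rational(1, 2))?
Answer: Add(34, Mul(I, Pow(42, Rational(1, 2)))) ≈ Add(34.000, Mul(6.4807, I))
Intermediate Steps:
c = Mul(I, Pow(42, Rational(1, 2))) (c = Pow(-42, Rational(1, 2)) = Mul(I, Pow(42, Rational(1, 2))) ≈ Mul(6.4807, I))
Add(Mul(Add(1, Mul(Function('r')(-1, -5), 0)), 34), c) = Add(Mul(Add(1, Mul(-1, 0)), 34), Mul(I, Pow(42, Rational(1, 2)))) = Add(Mul(Add(1, 0), 34), Mul(I, Pow(42, Rational(1, 2)))) = Add(Mul(1, 34), Mul(I, Pow(42, Rational(1, 2)))) = Add(34, Mul(I, Pow(42, Rational(1, 2))))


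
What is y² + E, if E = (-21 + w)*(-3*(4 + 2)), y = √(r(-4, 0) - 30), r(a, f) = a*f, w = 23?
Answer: -66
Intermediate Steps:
y = I*√30 (y = √(-4*0 - 30) = √(0 - 30) = √(-30) = I*√30 ≈ 5.4772*I)
E = -36 (E = (-21 + 23)*(-3*(4 + 2)) = 2*(-3*6) = 2*(-18) = -36)
y² + E = (I*√30)² - 36 = -30 - 36 = -66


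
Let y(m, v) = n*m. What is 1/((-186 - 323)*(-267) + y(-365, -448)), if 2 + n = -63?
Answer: 1/159628 ≈ 6.2646e-6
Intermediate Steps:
n = -65 (n = -2 - 63 = -65)
y(m, v) = -65*m
1/((-186 - 323)*(-267) + y(-365, -448)) = 1/((-186 - 323)*(-267) - 65*(-365)) = 1/(-509*(-267) + 23725) = 1/(135903 + 23725) = 1/159628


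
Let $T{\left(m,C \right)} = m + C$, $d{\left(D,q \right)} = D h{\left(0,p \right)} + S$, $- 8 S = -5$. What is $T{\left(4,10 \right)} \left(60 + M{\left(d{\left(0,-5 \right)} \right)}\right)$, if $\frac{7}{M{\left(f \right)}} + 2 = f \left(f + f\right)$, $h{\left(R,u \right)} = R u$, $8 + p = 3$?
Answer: $\frac{29624}{39} \approx 759.59$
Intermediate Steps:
$S = \frac{5}{8}$ ($S = \left(- \frac{1}{8}\right) \left(-5\right) = \frac{5}{8} \approx 0.625$)
$p = -5$ ($p = -8 + 3 = -5$)
$d{\left(D,q \right)} = \frac{5}{8}$ ($d{\left(D,q \right)} = D 0 \left(-5\right) + \frac{5}{8} = D 0 + \frac{5}{8} = 0 + \frac{5}{8} = \frac{5}{8}$)
$M{\left(f \right)} = \frac{7}{-2 + 2 f^{2}}$ ($M{\left(f \right)} = \frac{7}{-2 + f \left(f + f\right)} = \frac{7}{-2 + f 2 f} = \frac{7}{-2 + 2 f^{2}}$)
$T{\left(m,C \right)} = C + m$
$T{\left(4,10 \right)} \left(60 + M{\left(d{\left(0,-5 \right)} \right)}\right) = \left(10 + 4\right) \left(60 + \frac{7}{2 \left(-1 + \left(\frac{5}{8}\right)^{2}\right)}\right) = 14 \left(60 + \frac{7}{2 \left(-1 + \frac{25}{64}\right)}\right) = 14 \left(60 + \frac{7}{2 \left(- \frac{39}{64}\right)}\right) = 14 \left(60 + \frac{7}{2} \left(- \frac{64}{39}\right)\right) = 14 \left(60 - \frac{224}{39}\right) = 14 \cdot \frac{2116}{39} = \frac{29624}{39}$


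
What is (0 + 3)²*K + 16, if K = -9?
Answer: -65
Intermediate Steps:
(0 + 3)²*K + 16 = (0 + 3)²*(-9) + 16 = 3²*(-9) + 16 = 9*(-9) + 16 = -81 + 16 = -65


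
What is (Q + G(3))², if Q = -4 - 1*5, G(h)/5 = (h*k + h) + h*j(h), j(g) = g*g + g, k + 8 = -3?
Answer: 441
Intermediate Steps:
k = -11 (k = -8 - 3 = -11)
j(g) = g + g² (j(g) = g² + g = g + g²)
G(h) = -50*h + 5*h²*(1 + h) (G(h) = 5*((h*(-11) + h) + h*(h*(1 + h))) = 5*((-11*h + h) + h²*(1 + h)) = 5*(-10*h + h²*(1 + h)) = -50*h + 5*h²*(1 + h))
Q = -9 (Q = -4 - 5 = -9)
(Q + G(3))² = (-9 + 5*3*(-10 + 3*(1 + 3)))² = (-9 + 5*3*(-10 + 3*4))² = (-9 + 5*3*(-10 + 12))² = (-9 + 5*3*2)² = (-9 + 30)² = 21² = 441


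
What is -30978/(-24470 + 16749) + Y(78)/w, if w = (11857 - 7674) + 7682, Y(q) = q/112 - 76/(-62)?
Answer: 91157065271/22719196920 ≈ 4.0123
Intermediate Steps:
Y(q) = 38/31 + q/112 (Y(q) = q*(1/112) - 76*(-1/62) = q/112 + 38/31 = 38/31 + q/112)
w = 11865 (w = 4183 + 7682 = 11865)
-30978/(-24470 + 16749) + Y(78)/w = -30978/(-24470 + 16749) + (38/31 + (1/112)*78)/11865 = -30978/(-7721) + (38/31 + 39/56)*(1/11865) = -30978*(-1/7721) + (3337/1736)*(1/11865) = 30978/7721 + 3337/20597640 = 91157065271/22719196920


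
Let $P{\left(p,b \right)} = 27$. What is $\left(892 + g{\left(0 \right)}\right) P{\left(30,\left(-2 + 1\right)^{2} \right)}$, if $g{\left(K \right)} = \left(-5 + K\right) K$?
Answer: $24084$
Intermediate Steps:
$g{\left(K \right)} = K \left(-5 + K\right)$
$\left(892 + g{\left(0 \right)}\right) P{\left(30,\left(-2 + 1\right)^{2} \right)} = \left(892 + 0 \left(-5 + 0\right)\right) 27 = \left(892 + 0 \left(-5\right)\right) 27 = \left(892 + 0\right) 27 = 892 \cdot 27 = 24084$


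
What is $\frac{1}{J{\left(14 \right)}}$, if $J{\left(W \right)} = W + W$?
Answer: $\frac{1}{28} \approx 0.035714$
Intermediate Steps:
$J{\left(W \right)} = 2 W$
$\frac{1}{J{\left(14 \right)}} = \frac{1}{2 \cdot 14} = \frac{1}{28}$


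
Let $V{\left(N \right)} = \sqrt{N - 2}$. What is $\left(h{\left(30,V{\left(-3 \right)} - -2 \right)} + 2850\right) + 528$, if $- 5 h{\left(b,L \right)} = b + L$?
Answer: $\frac{16858}{5} - \frac{i \sqrt{5}}{5} \approx 3371.6 - 0.44721 i$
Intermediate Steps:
$V{\left(N \right)} = \sqrt{-2 + N}$
$h{\left(b,L \right)} = - \frac{L}{5} - \frac{b}{5}$ ($h{\left(b,L \right)} = - \frac{b + L}{5} = - \frac{L + b}{5} = - \frac{L}{5} - \frac{b}{5}$)
$\left(h{\left(30,V{\left(-3 \right)} - -2 \right)} + 2850\right) + 528 = \left(\left(- \frac{\sqrt{-2 - 3} - -2}{5} - 6\right) + 2850\right) + 528 = \left(\left(- \frac{\sqrt{-5} + 2}{5} - 6\right) + 2850\right) + 528 = \left(\left(- \frac{i \sqrt{5} + 2}{5} - 6\right) + 2850\right) + 528 = \left(\left(- \frac{2 + i \sqrt{5}}{5} - 6\right) + 2850\right) + 528 = \left(\left(\left(- \frac{2}{5} - \frac{i \sqrt{5}}{5}\right) - 6\right) + 2850\right) + 528 = \left(\left(- \frac{32}{5} - \frac{i \sqrt{5}}{5}\right) + 2850\right) + 528 = \left(\frac{14218}{5} - \frac{i \sqrt{5}}{5}\right) + 528 = \frac{16858}{5} - \frac{i \sqrt{5}}{5}$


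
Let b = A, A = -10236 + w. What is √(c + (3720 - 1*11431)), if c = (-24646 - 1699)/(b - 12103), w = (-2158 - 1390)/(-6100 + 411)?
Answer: 12*I*√864682873023868041/127083023 ≈ 87.806*I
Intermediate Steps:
w = 3548/5689 (w = -3548/(-5689) = -3548*(-1/5689) = 3548/5689 ≈ 0.62366)
A = -58229056/5689 (A = -10236 + 3548/5689 = -58229056/5689 ≈ -10235.)
b = -58229056/5689 ≈ -10235.
c = 149876705/127083023 (c = (-24646 - 1699)/(-58229056/5689 - 12103) = -26345/(-127083023/5689) = -26345*(-5689/127083023) = 149876705/127083023 ≈ 1.1794)
√(c + (3720 - 1*11431)) = √(149876705/127083023 + (3720 - 1*11431)) = √(149876705/127083023 + (3720 - 11431)) = √(149876705/127083023 - 7711) = √(-979787313648/127083023) = 12*I*√864682873023868041/127083023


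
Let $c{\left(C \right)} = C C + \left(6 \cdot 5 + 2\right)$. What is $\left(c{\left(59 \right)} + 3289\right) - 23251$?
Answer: $-16449$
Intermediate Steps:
$c{\left(C \right)} = 32 + C^{2}$ ($c{\left(C \right)} = C^{2} + \left(30 + 2\right) = C^{2} + 32 = 32 + C^{2}$)
$\left(c{\left(59 \right)} + 3289\right) - 23251 = \left(\left(32 + 59^{2}\right) + 3289\right) - 23251 = \left(\left(32 + 3481\right) + 3289\right) - 23251 = \left(3513 + 3289\right) - 23251 = 6802 - 23251 = -16449$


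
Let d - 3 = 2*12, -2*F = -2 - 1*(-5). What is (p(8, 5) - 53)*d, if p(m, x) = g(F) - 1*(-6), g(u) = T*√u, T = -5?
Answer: -1269 - 135*I*√6/2 ≈ -1269.0 - 165.34*I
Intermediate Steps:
F = -3/2 (F = -(-2 - 1*(-5))/2 = -(-2 + 5)/2 = -½*3 = -3/2 ≈ -1.5000)
g(u) = -5*√u
p(m, x) = 6 - 5*I*√6/2 (p(m, x) = -5*I*√6/2 - 1*(-6) = -5*I*√6/2 + 6 = 6 - 5*I*√6/2)
d = 27 (d = 3 + 2*12 = 3 + 24 = 27)
(p(8, 5) - 53)*d = ((6 - 5*I*√6/2) - 53)*27 = (-47 - 5*I*√6/2)*27 = -1269 - 135*I*√6/2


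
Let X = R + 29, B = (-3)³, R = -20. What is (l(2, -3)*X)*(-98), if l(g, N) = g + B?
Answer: 22050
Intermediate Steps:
B = -27
l(g, N) = -27 + g (l(g, N) = g - 27 = -27 + g)
X = 9 (X = -20 + 29 = 9)
(l(2, -3)*X)*(-98) = ((-27 + 2)*9)*(-98) = -25*9*(-98) = -225*(-98) = 22050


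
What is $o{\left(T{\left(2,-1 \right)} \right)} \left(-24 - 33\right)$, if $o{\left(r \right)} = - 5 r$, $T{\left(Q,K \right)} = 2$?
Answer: $570$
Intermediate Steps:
$o{\left(T{\left(2,-1 \right)} \right)} \left(-24 - 33\right) = \left(-5\right) 2 \left(-24 - 33\right) = \left(-10\right) \left(-57\right) = 570$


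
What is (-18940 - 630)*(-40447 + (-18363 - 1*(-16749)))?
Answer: 823133770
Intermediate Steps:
(-18940 - 630)*(-40447 + (-18363 - 1*(-16749))) = -19570*(-40447 + (-18363 + 16749)) = -19570*(-40447 - 1614) = -19570*(-42061) = 823133770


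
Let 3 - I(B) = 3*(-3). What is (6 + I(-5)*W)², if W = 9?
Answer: 12996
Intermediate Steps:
I(B) = 12 (I(B) = 3 - 3*(-3) = 3 - 1*(-9) = 3 + 9 = 12)
(6 + I(-5)*W)² = (6 + 12*9)² = (6 + 108)² = 114² = 12996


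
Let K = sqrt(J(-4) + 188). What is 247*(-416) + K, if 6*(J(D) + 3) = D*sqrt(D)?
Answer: -102752 + sqrt(1665 - 12*I)/3 ≈ -1.0274e+5 - 0.049014*I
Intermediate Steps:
J(D) = -3 + D**(3/2)/6 (J(D) = -3 + (D*sqrt(D))/6 = -3 + D**(3/2)/6)
K = sqrt(185 - 4*I/3) (K = sqrt((-3 + (-4)**(3/2)/6) + 188) = sqrt((-3 + (-8*I)/6) + 188) = sqrt((-3 - 4*I/3) + 188) = sqrt(185 - 4*I/3) ≈ 13.602 - 0.04901*I)
247*(-416) + K = 247*(-416) + sqrt(1665 - 12*I)/3 = -102752 + sqrt(1665 - 12*I)/3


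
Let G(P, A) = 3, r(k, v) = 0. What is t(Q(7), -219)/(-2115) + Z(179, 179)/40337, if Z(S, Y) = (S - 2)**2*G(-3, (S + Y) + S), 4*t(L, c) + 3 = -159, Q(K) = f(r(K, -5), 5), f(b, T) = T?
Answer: 44536923/18958390 ≈ 2.3492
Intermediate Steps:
Q(K) = 5
t(L, c) = -81/2 (t(L, c) = -3/4 + (1/4)*(-159) = -3/4 - 159/4 = -81/2)
Z(S, Y) = 3*(-2 + S)**2 (Z(S, Y) = (S - 2)**2*3 = (-2 + S)**2*3 = 3*(-2 + S)**2)
t(Q(7), -219)/(-2115) + Z(179, 179)/40337 = -81/2/(-2115) + (3*(-2 + 179)**2)/40337 = -81/2*(-1/2115) + (3*177**2)*(1/40337) = 9/470 + (3*31329)*(1/40337) = 9/470 + 93987*(1/40337) = 9/470 + 93987/40337 = 44536923/18958390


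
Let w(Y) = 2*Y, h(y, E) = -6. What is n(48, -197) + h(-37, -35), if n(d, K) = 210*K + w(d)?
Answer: -41280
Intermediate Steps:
n(d, K) = 2*d + 210*K (n(d, K) = 210*K + 2*d = 2*d + 210*K)
n(48, -197) + h(-37, -35) = (2*48 + 210*(-197)) - 6 = (96 - 41370) - 6 = -41274 - 6 = -41280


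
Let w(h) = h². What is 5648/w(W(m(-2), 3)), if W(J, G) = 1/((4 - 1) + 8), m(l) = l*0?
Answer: 683408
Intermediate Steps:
m(l) = 0
W(J, G) = 1/11 (W(J, G) = 1/(3 + 8) = 1/11)
5648/w(W(m(-2), 3)) = 5648/((1/11)²) = 5648/(1/121) = 5648*121 = 683408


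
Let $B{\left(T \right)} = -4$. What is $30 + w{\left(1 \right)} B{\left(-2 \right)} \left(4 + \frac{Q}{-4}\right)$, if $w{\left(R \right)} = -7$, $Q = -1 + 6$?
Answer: $107$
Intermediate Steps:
$Q = 5$
$30 + w{\left(1 \right)} B{\left(-2 \right)} \left(4 + \frac{Q}{-4}\right) = 30 - 7 \left(- 4 \left(4 + \frac{5}{-4}\right)\right) = 30 - 7 \left(- 4 \left(4 + 5 \left(- \frac{1}{4}\right)\right)\right) = 30 - 7 \left(- 4 \left(4 - \frac{5}{4}\right)\right) = 30 - 7 \left(\left(-4\right) \frac{11}{4}\right) = 30 - -77 = 30 + 77 = 107$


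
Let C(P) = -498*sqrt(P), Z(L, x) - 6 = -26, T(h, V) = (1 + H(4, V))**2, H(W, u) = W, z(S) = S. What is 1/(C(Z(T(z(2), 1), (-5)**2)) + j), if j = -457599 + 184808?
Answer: I/(-272791*I + 996*sqrt(5)) ≈ -3.6656e-6 + 2.9926e-8*I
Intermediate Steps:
T(h, V) = 25 (T(h, V) = (1 + 4)**2 = 5**2 = 25)
Z(L, x) = -20 (Z(L, x) = 6 - 26 = -20)
j = -272791
1/(C(Z(T(z(2), 1), (-5)**2)) + j) = 1/(-996*I*sqrt(5) - 272791) = 1/(-272791 - 996*I*sqrt(5))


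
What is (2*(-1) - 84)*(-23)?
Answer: 1978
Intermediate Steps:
(2*(-1) - 84)*(-23) = (-2 - 84)*(-23) = -86*(-23) = 1978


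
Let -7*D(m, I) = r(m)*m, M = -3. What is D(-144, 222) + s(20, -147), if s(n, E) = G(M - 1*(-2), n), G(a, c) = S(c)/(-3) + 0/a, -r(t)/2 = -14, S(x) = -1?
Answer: 1729/3 ≈ 576.33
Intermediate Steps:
r(t) = 28 (r(t) = -2*(-14) = 28)
G(a, c) = 1/3 (G(a, c) = -1/(-3) + 0/a = -1*(-1/3) + 0 = 1/3 + 0 = 1/3)
s(n, E) = 1/3
D(m, I) = -4*m
D(-144, 222) + s(20, -147) = -4*(-144) + 1/3 = 576 + 1/3 = 1729/3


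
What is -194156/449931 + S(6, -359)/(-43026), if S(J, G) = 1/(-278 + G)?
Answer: -591260239749/1370167975358 ≈ -0.43152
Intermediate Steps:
-194156/449931 + S(6, -359)/(-43026) = -194156/449931 + 1/(-278 - 359*(-43026)) = -194156*1/449931 - 1/43026/(-637) = -194156/449931 - 1/637*(-1/43026) = -194156/449931 + 1/27407562 = -591260239749/1370167975358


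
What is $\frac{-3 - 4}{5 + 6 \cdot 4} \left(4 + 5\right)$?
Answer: $- \frac{63}{29} \approx -2.1724$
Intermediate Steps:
$\frac{-3 - 4}{5 + 6 \cdot 4} \left(4 + 5\right) = - \frac{7}{5 + 24} \cdot 9 = - \frac{7}{29} \cdot 9 = \left(-7\right) \frac{1}{29} \cdot 9 = \left(- \frac{7}{29}\right) 9 = - \frac{63}{29}$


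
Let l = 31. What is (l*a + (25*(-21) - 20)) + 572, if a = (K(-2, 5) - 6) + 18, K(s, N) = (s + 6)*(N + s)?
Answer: 771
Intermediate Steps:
K(s, N) = (6 + s)*(N + s)
a = 24 (a = (((-2)**2 + 6*5 + 6*(-2) + 5*(-2)) - 6) + 18 = ((4 + 30 - 12 - 10) - 6) + 18 = (12 - 6) + 18 = 6 + 18 = 24)
(l*a + (25*(-21) - 20)) + 572 = (31*24 + (25*(-21) - 20)) + 572 = (744 + (-525 - 20)) + 572 = (744 - 545) + 572 = 199 + 572 = 771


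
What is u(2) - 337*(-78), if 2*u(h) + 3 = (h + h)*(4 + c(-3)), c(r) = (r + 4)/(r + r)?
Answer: 157753/6 ≈ 26292.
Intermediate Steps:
c(r) = (4 + r)/(2*r) (c(r) = (4 + r)/((2*r)) = (4 + r)*(1/(2*r)) = (4 + r)/(2*r))
u(h) = -3/2 + 23*h/6 (u(h) = -3/2 + ((h + h)*(4 + (1/2)*(4 - 3)/(-3)))/2 = -3/2 + ((2*h)*(4 + (1/2)*(-1/3)*1))/2 = -3/2 + ((2*h)*(4 - 1/6))/2 = -3/2 + ((2*h)*(23/6))/2 = -3/2 + (23*h/3)/2 = -3/2 + 23*h/6)
u(2) - 337*(-78) = (-3/2 + (23/6)*2) - 337*(-78) = (-3/2 + 23/3) + 26286 = 37/6 + 26286 = 157753/6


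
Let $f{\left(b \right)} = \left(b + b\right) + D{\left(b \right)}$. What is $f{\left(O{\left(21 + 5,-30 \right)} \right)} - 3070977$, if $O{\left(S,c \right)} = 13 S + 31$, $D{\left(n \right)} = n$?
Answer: $-3069870$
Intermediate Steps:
$O{\left(S,c \right)} = 31 + 13 S$
$f{\left(b \right)} = 3 b$ ($f{\left(b \right)} = \left(b + b\right) + b = 2 b + b = 3 b$)
$f{\left(O{\left(21 + 5,-30 \right)} \right)} - 3070977 = 3 \left(31 + 13 \left(21 + 5\right)\right) - 3070977 = 3 \left(31 + 13 \cdot 26\right) - 3070977 = 3 \left(31 + 338\right) - 3070977 = 3 \cdot 369 - 3070977 = 1107 - 3070977 = -3069870$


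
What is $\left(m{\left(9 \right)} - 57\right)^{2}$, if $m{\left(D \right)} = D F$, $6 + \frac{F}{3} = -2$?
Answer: $74529$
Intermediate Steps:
$F = -24$ ($F = -18 + 3 \left(-2\right) = -18 - 6 = -24$)
$m{\left(D \right)} = - 24 D$ ($m{\left(D \right)} = D \left(-24\right) = - 24 D$)
$\left(m{\left(9 \right)} - 57\right)^{2} = \left(\left(-24\right) 9 - 57\right)^{2} = \left(-216 - 57\right)^{2} = \left(-273\right)^{2} = 74529$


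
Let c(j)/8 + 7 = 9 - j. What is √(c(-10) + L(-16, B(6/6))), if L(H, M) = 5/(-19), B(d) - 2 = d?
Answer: √34561/19 ≈ 9.7845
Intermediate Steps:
B(d) = 2 + d
c(j) = 16 - 8*j (c(j) = -56 + 8*(9 - j) = -56 + (72 - 8*j) = 16 - 8*j)
L(H, M) = -5/19 (L(H, M) = 5*(-1/19) = -5/19)
√(c(-10) + L(-16, B(6/6))) = √((16 - 8*(-10)) - 5/19) = √((16 + 80) - 5/19) = √(96 - 5/19) = √(1819/19) = √34561/19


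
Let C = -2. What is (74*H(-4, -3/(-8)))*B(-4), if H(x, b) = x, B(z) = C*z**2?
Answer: 9472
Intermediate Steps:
B(z) = -2*z**2
(74*H(-4, -3/(-8)))*B(-4) = (74*(-4))*(-2*(-4)**2) = -(-592)*16 = -296*(-32) = 9472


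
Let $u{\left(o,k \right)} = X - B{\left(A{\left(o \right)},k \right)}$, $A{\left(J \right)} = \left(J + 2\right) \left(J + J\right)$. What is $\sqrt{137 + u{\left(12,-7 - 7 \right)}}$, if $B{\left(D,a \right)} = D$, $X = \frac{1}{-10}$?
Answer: $\frac{i \sqrt{19910}}{10} \approx 14.11 i$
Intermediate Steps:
$A{\left(J \right)} = 2 J \left(2 + J\right)$ ($A{\left(J \right)} = \left(2 + J\right) 2 J = 2 J \left(2 + J\right)$)
$X = - \frac{1}{10} \approx -0.1$
$u{\left(o,k \right)} = - \frac{1}{10} - 2 o \left(2 + o\right)$
$\sqrt{137 + u{\left(12,-7 - 7 \right)}} = \sqrt{137 - \left(\frac{1}{10} + 24 \left(2 + 12\right)\right)} = \sqrt{137 - \left(\frac{1}{10} + 24 \cdot 14\right)} = \sqrt{137 - \frac{3361}{10}} = \sqrt{- \frac{1991}{10}} = \frac{i \sqrt{19910}}{10}$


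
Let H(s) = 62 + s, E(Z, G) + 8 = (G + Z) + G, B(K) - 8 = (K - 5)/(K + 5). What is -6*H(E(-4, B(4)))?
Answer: -1184/3 ≈ -394.67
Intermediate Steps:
B(K) = 8 + (-5 + K)/(5 + K) (B(K) = 8 + (K - 5)/(K + 5) = 8 + (-5 + K)/(5 + K))
E(Z, G) = -8 + Z + 2*G (E(Z, G) = -8 + ((G + Z) + G) = -8 + (Z + 2*G) = -8 + Z + 2*G)
-6*H(E(-4, B(4))) = -6*(62 + (-8 - 4 + 2*((35 + 9*4)/(5 + 4)))) = -6*(62 + (-8 - 4 + 2*((35 + 36)/9))) = -6*(62 + (-8 - 4 + 2*((1/9)*71))) = -6*(62 + (-8 - 4 + 2*(71/9))) = -6*(62 + (-8 - 4 + 142/9)) = -6*(62 + 34/9) = -6*592/9 = -1184/3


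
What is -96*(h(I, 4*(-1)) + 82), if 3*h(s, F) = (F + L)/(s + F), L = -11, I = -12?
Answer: -7902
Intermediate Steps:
h(s, F) = (-11 + F)/(3*(F + s)) (h(s, F) = ((F - 11)/(s + F))/3 = ((-11 + F)/(F + s))/3 = (-11 + F)/(3*(F + s)))
-96*(h(I, 4*(-1)) + 82) = -96*((-11 + 4*(-1))/(3*(4*(-1) - 12)) + 82) = -96*((-11 - 4)/(3*(-4 - 12)) + 82) = -96*((⅓)*(-15)/(-16) + 82) = -96*((⅓)*(-1/16)*(-15) + 82) = -96*(5/16 + 82) = -96*1317/16 = -7902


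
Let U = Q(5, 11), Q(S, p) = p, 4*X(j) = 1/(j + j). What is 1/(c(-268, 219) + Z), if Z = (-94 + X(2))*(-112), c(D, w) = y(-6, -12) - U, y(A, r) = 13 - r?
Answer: 1/10535 ≈ 9.4922e-5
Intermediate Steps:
X(j) = 1/(8*j) (X(j) = 1/(4*(j + j)) = 1/(4*((2*j))) = (1/(2*j))/4 = 1/(8*j))
U = 11
c(D, w) = 14 (c(D, w) = (13 - 1*(-12)) - 1*11 = (13 + 12) - 11 = 25 - 11 = 14)
Z = 10521 (Z = (-94 + (⅛)/2)*(-112) = (-94 + (⅛)*(½))*(-112) = (-94 + 1/16)*(-112) = -1503/16*(-112) = 10521)
1/(c(-268, 219) + Z) = 1/(14 + 10521) = 1/10535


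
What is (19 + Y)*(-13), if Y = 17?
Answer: -468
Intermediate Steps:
(19 + Y)*(-13) = (19 + 17)*(-13) = 36*(-13) = -468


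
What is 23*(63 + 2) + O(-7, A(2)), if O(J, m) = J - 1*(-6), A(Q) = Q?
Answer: 1494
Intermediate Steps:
O(J, m) = 6 + J (O(J, m) = J + 6 = 6 + J)
23*(63 + 2) + O(-7, A(2)) = 23*(63 + 2) + (6 - 7) = 23*65 - 1 = 1495 - 1 = 1494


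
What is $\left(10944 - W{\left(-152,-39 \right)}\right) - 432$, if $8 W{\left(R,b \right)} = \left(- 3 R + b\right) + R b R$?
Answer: $\frac{984735}{8} \approx 1.2309 \cdot 10^{5}$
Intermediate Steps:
$W{\left(R,b \right)} = - \frac{3 R}{8} + \frac{b}{8} + \frac{b R^{2}}{8}$ ($W{\left(R,b \right)} = \frac{\left(- 3 R + b\right) + R b R}{8} = \frac{\left(b - 3 R\right) + b R^{2}}{8} = \frac{b - 3 R + b R^{2}}{8} = - \frac{3 R}{8} + \frac{b}{8} + \frac{b R^{2}}{8}$)
$\left(10944 - W{\left(-152,-39 \right)}\right) - 432 = \left(10944 - \left(\left(- \frac{3}{8}\right) \left(-152\right) + \frac{1}{8} \left(-39\right) + \frac{1}{8} \left(-39\right) \left(-152\right)^{2}\right)\right) - 432 = \left(10944 - \left(57 - \frac{39}{8} + \frac{1}{8} \left(-39\right) 23104\right)\right) - 432 = \left(10944 - \left(57 - \frac{39}{8} - 112632\right)\right) - 432 = \left(10944 - - \frac{900639}{8}\right) - 432 = \left(10944 + \frac{900639}{8}\right) - 432 = \frac{988191}{8} - 432 = \frac{984735}{8}$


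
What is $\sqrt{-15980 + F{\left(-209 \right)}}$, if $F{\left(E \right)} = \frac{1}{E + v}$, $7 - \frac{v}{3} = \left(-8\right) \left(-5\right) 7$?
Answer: $\frac{i \sqrt{4221852337}}{514} \approx 126.41 i$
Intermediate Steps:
$v = -819$ ($v = 21 - 3 \left(-8\right) \left(-5\right) 7 = 21 - 3 \cdot 40 \cdot 7 = 21 - 840 = -819$)
$F{\left(E \right)} = \frac{1}{-819 + E}$ ($F{\left(E \right)} = \frac{1}{E - 819} = \frac{1}{-819 + E}$)
$\sqrt{-15980 + F{\left(-209 \right)}} = \sqrt{-15980 + \frac{1}{-819 - 209}} = \sqrt{-15980 + \frac{1}{-1028}} = \sqrt{-15980 - \frac{1}{1028}} = \sqrt{- \frac{16427441}{1028}} = \frac{i \sqrt{4221852337}}{514}$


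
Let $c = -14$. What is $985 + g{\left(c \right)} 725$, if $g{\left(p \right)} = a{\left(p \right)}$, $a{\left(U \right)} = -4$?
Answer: $-1915$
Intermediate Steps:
$g{\left(p \right)} = -4$
$985 + g{\left(c \right)} 725 = 985 - 2900 = -1915$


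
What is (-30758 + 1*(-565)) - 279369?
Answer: -310692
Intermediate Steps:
(-30758 + 1*(-565)) - 279369 = (-30758 - 565) - 279369 = -31323 - 279369 = -310692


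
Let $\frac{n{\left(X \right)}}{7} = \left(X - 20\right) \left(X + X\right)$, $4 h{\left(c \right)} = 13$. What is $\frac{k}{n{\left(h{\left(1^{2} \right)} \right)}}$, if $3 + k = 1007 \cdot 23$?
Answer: $- \frac{185264}{6097} \approx -30.386$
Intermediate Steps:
$h{\left(c \right)} = \frac{13}{4}$ ($h{\left(c \right)} = \frac{1}{4} \cdot 13 = \frac{13}{4}$)
$n{\left(X \right)} = 14 X \left(-20 + X\right)$ ($n{\left(X \right)} = 7 \left(X - 20\right) \left(X + X\right) = 7 \left(-20 + X\right) 2 X = 7 \cdot 2 X \left(-20 + X\right) = 14 X \left(-20 + X\right)$)
$k = 23158$ ($k = -3 + 1007 \cdot 23 = -3 + 23161 = 23158$)
$\frac{k}{n{\left(h{\left(1^{2} \right)} \right)}} = \frac{23158}{14 \cdot \frac{13}{4} \left(-20 + \frac{13}{4}\right)} = \frac{23158}{14 \cdot \frac{13}{4} \left(- \frac{67}{4}\right)} = \frac{23158}{- \frac{6097}{8}} = 23158 \left(- \frac{8}{6097}\right) = - \frac{185264}{6097}$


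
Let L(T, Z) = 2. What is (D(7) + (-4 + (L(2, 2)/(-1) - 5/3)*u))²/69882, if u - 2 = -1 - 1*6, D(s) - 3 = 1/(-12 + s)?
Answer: 66049/15723450 ≈ 0.0042007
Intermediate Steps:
D(s) = 3 + 1/(-12 + s)
u = -5 (u = 2 + (-1 - 1*6) = 2 + (-1 - 6) = 2 - 7 = -5)
(D(7) + (-4 + (L(2, 2)/(-1) - 5/3)*u))²/69882 = ((-35 + 3*7)/(-12 + 7) + (-4 + (2/(-1) - 5/3)*(-5)))²/69882 = ((-35 + 21)/(-5) + (-4 + (2*(-1) - 5*⅓)*(-5)))²*(1/69882) = (-⅕*(-14) + (-4 + (-2 - 5/3)*(-5)))²*(1/69882) = (14/5 + (-4 - 11/3*(-5)))²*(1/69882) = (14/5 + (-4 + 55/3))²*(1/69882) = (14/5 + 43/3)²*(1/69882) = (257/15)²*(1/69882) = (66049/225)*(1/69882) = 66049/15723450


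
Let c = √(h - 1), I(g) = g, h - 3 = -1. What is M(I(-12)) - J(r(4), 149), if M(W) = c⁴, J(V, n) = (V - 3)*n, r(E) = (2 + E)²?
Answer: -4916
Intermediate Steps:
h = 2 (h = 3 - 1 = 2)
J(V, n) = n*(-3 + V) (J(V, n) = (-3 + V)*n = n*(-3 + V))
c = 1 (c = √(2 - 1) = √1 = 1)
M(W) = 1 (M(W) = 1⁴ = 1)
M(I(-12)) - J(r(4), 149) = 1 - 149*(-3 + (2 + 4)²) = 1 - 149*(-3 + 6²) = 1 - 149*(-3 + 36) = 1 - 149*33 = 1 - 1*4917 = 1 - 4917 = -4916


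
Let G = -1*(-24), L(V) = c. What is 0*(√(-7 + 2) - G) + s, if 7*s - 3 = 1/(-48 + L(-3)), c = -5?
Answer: 158/371 ≈ 0.42588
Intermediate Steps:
L(V) = -5
G = 24
s = 158/371 (s = 3/7 + 1/(7*(-48 - 5)) = 3/7 + (⅐)/(-53) = 3/7 + (⅐)*(-1/53) = 3/7 - 1/371 = 158/371 ≈ 0.42588)
0*(√(-7 + 2) - G) + s = 0*(√(-7 + 2) - 1*24) + 158/371 = 0*(√(-5) - 24) + 158/371 = 0*(I*√5 - 24) + 158/371 = 0*(-24 + I*√5) + 158/371 = 0 + 158/371 = 158/371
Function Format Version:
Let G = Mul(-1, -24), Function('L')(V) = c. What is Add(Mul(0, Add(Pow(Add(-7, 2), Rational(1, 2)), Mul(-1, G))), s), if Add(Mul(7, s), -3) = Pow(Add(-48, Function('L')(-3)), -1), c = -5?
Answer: Rational(158, 371) ≈ 0.42588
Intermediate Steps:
Function('L')(V) = -5
G = 24
s = Rational(158, 371) (s = Add(Rational(3, 7), Mul(Rational(1, 7), Pow(Add(-48, -5), -1))) = Add(Rational(3, 7), Mul(Rational(1, 7), Pow(-53, -1))) = Add(Rational(3, 7), Mul(Rational(1, 7), Rational(-1, 53))) = Add(Rational(3, 7), Rational(-1, 371)) = Rational(158, 371) ≈ 0.42588)
Add(Mul(0, Add(Pow(Add(-7, 2), Rational(1, 2)), Mul(-1, G))), s) = Add(Mul(0, Add(Pow(Add(-7, 2), Rational(1, 2)), Mul(-1, 24))), Rational(158, 371)) = Add(Mul(0, Add(Pow(-5, Rational(1, 2)), -24)), Rational(158, 371)) = Add(Mul(0, Add(Mul(I, Pow(5, Rational(1, 2))), -24)), Rational(158, 371)) = Add(Mul(0, Add(-24, Mul(I, Pow(5, Rational(1, 2))))), Rational(158, 371)) = Add(0, Rational(158, 371)) = Rational(158, 371)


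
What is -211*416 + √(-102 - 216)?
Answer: -87776 + I*√318 ≈ -87776.0 + 17.833*I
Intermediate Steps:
-211*416 + √(-102 - 216) = -87776 + √(-318) = -87776 + I*√318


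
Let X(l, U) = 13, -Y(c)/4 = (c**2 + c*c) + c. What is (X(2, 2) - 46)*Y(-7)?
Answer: 12012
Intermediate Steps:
Y(c) = -8*c**2 - 4*c (Y(c) = -4*((c**2 + c*c) + c) = -4*((c**2 + c**2) + c) = -4*(2*c**2 + c) = -4*(c + 2*c**2) = -8*c**2 - 4*c)
(X(2, 2) - 46)*Y(-7) = (13 - 46)*(-4*(-7)*(1 + 2*(-7))) = -(-132)*(-7)*(1 - 14) = -(-132)*(-7)*(-13) = -33*(-364) = 12012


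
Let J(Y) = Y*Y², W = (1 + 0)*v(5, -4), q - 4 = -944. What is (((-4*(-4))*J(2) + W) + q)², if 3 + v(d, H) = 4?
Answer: 657721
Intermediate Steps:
q = -940 (q = 4 - 944 = -940)
v(d, H) = 1 (v(d, H) = -3 + 4 = 1)
W = 1 (W = (1 + 0)*1 = 1*1 = 1)
J(Y) = Y³
(((-4*(-4))*J(2) + W) + q)² = ((-4*(-4)*2³ + 1) - 940)² = ((16*8 + 1) - 940)² = ((128 + 1) - 940)² = (129 - 940)² = (-811)² = 657721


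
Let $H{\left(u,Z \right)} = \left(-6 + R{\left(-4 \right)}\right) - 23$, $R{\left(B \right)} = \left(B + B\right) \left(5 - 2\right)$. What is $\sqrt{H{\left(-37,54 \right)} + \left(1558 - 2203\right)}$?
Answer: $i \sqrt{698} \approx 26.42 i$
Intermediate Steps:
$R{\left(B \right)} = 6 B$ ($R{\left(B \right)} = 2 B 3 = 6 B$)
$H{\left(u,Z \right)} = -53$ ($H{\left(u,Z \right)} = \left(-6 + 6 \left(-4\right)\right) - 23 = \left(-6 - 24\right) - 23 = -30 - 23 = -53$)
$\sqrt{H{\left(-37,54 \right)} + \left(1558 - 2203\right)} = \sqrt{-53 + \left(1558 - 2203\right)} = \sqrt{-53 - 645} = \sqrt{-698} = i \sqrt{698}$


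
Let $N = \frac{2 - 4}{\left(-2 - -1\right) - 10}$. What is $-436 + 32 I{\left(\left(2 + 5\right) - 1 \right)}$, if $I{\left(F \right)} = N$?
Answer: $- \frac{4732}{11} \approx -430.18$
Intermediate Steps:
$N = \frac{2}{11}$ ($N = - \frac{2}{\left(-2 + 1\right) - 10} = - \frac{2}{-1 - 10} = - \frac{2}{-11} = \left(-2\right) \left(- \frac{1}{11}\right) = \frac{2}{11} \approx 0.18182$)
$I{\left(F \right)} = \frac{2}{11}$
$-436 + 32 I{\left(\left(2 + 5\right) - 1 \right)} = -436 + 32 \cdot \frac{2}{11} = -436 + \frac{64}{11} = - \frac{4732}{11}$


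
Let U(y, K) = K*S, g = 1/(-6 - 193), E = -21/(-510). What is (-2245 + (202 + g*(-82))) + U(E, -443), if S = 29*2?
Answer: -5519581/199 ≈ -27737.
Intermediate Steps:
S = 58
E = 7/170 (E = -21*(-1/510) = 7/170 ≈ 0.041176)
g = -1/199 (g = 1/(-199) = -1/199 ≈ -0.0050251)
U(y, K) = 58*K (U(y, K) = K*58 = 58*K)
(-2245 + (202 + g*(-82))) + U(E, -443) = (-2245 + (202 - 1/199*(-82))) + 58*(-443) = (-2245 + (202 + 82/199)) - 25694 = (-2245 + 40280/199) - 25694 = -406475/199 - 25694 = -5519581/199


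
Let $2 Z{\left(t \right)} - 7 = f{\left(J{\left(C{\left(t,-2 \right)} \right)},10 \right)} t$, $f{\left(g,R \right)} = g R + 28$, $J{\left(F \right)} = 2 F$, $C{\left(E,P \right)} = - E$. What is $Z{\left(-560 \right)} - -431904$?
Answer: $- \frac{5423865}{2} \approx -2.7119 \cdot 10^{6}$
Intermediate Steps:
$f{\left(g,R \right)} = 28 + R g$ ($f{\left(g,R \right)} = R g + 28 = 28 + R g$)
$Z{\left(t \right)} = \frac{7}{2} + \frac{t \left(28 - 20 t\right)}{2}$ ($Z{\left(t \right)} = \frac{7}{2} + \frac{\left(28 + 10 \cdot 2 \left(- t\right)\right) t}{2} = \frac{7}{2} + \frac{\left(28 + 10 \left(- 2 t\right)\right) t}{2} = \frac{7}{2} + \frac{\left(28 - 20 t\right) t}{2} = \frac{7}{2} + \frac{t \left(28 - 20 t\right)}{2}$)
$Z{\left(-560 \right)} - -431904 = \left(\frac{7}{2} + 2 \left(-560\right) \left(7 - -2800\right)\right) - -431904 = \left(\frac{7}{2} + 2 \left(-560\right) \left(7 + 2800\right)\right) + 431904 = \left(\frac{7}{2} + 2 \left(-560\right) 2807\right) + 431904 = \left(\frac{7}{2} - 3143840\right) + 431904 = - \frac{6287673}{2} + 431904 = - \frac{5423865}{2}$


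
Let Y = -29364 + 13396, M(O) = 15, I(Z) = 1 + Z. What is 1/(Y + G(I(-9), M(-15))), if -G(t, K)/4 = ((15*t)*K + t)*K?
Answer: 1/92512 ≈ 1.0809e-5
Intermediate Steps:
Y = -15968
G(t, K) = -4*K*(t + 15*K*t) (G(t, K) = -4*((15*t)*K + t)*K = -4*(15*K*t + t)*K = -4*(t + 15*K*t)*K = -4*K*(t + 15*K*t))
1/(Y + G(I(-9), M(-15))) = 1/(-15968 - 4*15*(1 - 9)*(1 + 15*15)) = 1/(-15968 - 4*15*(-8)*(1 + 225)) = 1/(-15968 - 4*15*(-8)*226) = 1/(-15968 + 108480) = 1/92512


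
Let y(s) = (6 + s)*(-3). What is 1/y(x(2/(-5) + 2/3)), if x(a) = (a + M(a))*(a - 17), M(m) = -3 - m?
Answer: -5/843 ≈ -0.0059312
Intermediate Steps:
x(a) = 51 - 3*a (x(a) = (a + (-3 - a))*(a - 17) = -3*(-17 + a) = 51 - 3*a)
y(s) = -18 - 3*s
1/y(x(2/(-5) + 2/3)) = 1/(-18 - 3*(51 - 3*(2/(-5) + 2/3))) = 1/(-18 - 3*(51 - 3*(2*(-⅕) + 2*(⅓)))) = 1/(-18 - 3*(51 - 3*(-⅖ + ⅔))) = 1/(-18 - 3*(51 - 3*4/15)) = 1/(-18 - 3*(51 - ⅘)) = 1/(-18 - 3*251/5) = 1/(-18 - 753/5) = 1/(-843/5) = -5/843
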